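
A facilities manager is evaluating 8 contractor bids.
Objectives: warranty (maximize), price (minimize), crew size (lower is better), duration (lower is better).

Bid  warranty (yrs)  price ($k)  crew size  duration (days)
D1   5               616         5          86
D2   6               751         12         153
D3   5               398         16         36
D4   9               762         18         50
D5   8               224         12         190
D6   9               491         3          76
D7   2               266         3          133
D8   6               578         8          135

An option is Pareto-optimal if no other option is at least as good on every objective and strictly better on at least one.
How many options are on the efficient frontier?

D1: dominated by D6 (warranty 9≥5, price 491≤616, crew size 3≤5, duration 76≤86).
D2: dominated by D6 (warranty 9≥6, price 491≤751, crew size 3≤12, duration 76≤153).
D3: not dominated (best duration).
D4: not dominated.
D5: not dominated (best price).
D6: not dominated.
D7: not dominated.
D8: dominated by D6 (warranty 9≥6, price 491≤578, crew size 3≤8, duration 76≤135).
Pareto-optimal: D3, D4, D5, D6, D7 → 5.

5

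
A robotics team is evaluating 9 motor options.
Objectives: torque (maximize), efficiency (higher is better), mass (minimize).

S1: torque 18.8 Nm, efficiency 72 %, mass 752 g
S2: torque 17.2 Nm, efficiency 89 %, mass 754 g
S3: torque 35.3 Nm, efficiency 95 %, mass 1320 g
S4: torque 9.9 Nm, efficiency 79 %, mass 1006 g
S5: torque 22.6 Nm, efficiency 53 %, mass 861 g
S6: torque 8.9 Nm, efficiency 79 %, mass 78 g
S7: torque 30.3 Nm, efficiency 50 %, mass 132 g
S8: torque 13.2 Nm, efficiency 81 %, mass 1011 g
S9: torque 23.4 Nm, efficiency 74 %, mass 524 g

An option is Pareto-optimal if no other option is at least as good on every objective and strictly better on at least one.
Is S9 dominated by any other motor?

S1: worse on torque (18.8 vs 23.4).
S2: worse on torque (17.2 vs 23.4).
S3: worse on mass (1320 vs 524).
S4: worse on torque (9.9 vs 23.4).
S5: worse on torque (22.6 vs 23.4).
S6: worse on torque (8.9 vs 23.4).
S7: worse on efficiency (50 vs 74).
S8: worse on torque (13.2 vs 23.4).
No option is at least as good as S9 on every objective and strictly better on one.

No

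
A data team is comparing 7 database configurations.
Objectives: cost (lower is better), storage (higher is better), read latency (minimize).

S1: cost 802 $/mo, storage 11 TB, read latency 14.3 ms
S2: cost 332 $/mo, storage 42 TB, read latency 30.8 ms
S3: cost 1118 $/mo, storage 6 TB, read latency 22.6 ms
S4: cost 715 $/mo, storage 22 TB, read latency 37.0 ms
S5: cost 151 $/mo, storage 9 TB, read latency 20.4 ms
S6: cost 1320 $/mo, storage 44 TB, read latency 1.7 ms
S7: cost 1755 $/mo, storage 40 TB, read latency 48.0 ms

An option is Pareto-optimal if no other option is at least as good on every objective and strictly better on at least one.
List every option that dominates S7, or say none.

S2: cost 332≤1755, storage 42≥40, read latency 30.8≤48.0 — dominates S7.
S6: cost 1320≤1755, storage 44≥40, read latency 1.7≤48.0 — dominates S7.
Others (S1, S3, S4, S5) are each worse than S7 on at least one objective.

S2, S6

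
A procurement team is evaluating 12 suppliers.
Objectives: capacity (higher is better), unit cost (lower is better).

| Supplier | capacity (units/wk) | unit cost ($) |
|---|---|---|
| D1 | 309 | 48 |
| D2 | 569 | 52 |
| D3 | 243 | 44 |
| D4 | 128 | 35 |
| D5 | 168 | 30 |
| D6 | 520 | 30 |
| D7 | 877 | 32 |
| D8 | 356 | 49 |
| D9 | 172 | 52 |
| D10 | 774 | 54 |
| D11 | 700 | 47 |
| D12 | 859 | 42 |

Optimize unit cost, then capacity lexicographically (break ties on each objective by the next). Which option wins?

First minimize unit cost: best is 30, kept {D5, D6}.
Then maximize capacity: best is 520, kept {D6}.

D6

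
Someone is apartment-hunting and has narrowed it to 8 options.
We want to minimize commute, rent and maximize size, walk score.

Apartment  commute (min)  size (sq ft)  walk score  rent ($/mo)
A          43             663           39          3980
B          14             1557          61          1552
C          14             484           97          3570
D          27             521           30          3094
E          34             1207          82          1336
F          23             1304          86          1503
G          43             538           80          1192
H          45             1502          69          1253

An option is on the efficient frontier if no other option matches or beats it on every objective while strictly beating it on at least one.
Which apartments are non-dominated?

B, C, E, F, G, H

A: dominated by B (commute 14≤43, size 1557≥663, walk score 61≥39, rent 1552≤3980).
B: not dominated (best size).
C: not dominated (best walk score).
D: dominated by B (commute 14≤27, size 1557≥521, walk score 61≥30, rent 1552≤3094).
E: not dominated.
F: not dominated.
G: not dominated (best rent).
H: not dominated.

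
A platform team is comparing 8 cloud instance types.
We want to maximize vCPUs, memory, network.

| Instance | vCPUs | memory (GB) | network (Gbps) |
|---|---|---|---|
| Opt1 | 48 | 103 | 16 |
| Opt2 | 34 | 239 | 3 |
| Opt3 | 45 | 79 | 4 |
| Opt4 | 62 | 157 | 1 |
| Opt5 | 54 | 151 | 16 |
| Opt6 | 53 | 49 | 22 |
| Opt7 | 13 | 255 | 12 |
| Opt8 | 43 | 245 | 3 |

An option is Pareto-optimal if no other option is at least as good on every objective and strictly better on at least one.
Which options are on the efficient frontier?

Opt4, Opt5, Opt6, Opt7, Opt8

Opt1: dominated by Opt5 (vCPUs 54≥48, memory 151≥103, network 16≥16).
Opt2: dominated by Opt8 (vCPUs 43≥34, memory 245≥239, network 3≥3).
Opt3: dominated by Opt1 (vCPUs 48≥45, memory 103≥79, network 16≥4).
Opt4: not dominated (best vCPUs).
Opt5: not dominated.
Opt6: not dominated (best network).
Opt7: not dominated (best memory).
Opt8: not dominated.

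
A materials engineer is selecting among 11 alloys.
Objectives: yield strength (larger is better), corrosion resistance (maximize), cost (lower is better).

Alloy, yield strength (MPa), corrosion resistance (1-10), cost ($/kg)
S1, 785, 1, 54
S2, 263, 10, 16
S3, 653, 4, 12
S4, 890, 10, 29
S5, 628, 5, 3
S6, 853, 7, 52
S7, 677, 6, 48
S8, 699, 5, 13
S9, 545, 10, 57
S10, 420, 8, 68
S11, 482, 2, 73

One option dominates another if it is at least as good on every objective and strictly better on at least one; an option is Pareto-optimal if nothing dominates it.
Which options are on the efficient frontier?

S2, S3, S4, S5, S8

S1: dominated by S4 (yield strength 890≥785, corrosion resistance 10≥1, cost 29≤54).
S2: not dominated.
S3: not dominated.
S4: not dominated (best yield strength).
S5: not dominated (best cost).
S6: dominated by S4 (yield strength 890≥853, corrosion resistance 10≥7, cost 29≤52).
S7: dominated by S4 (yield strength 890≥677, corrosion resistance 10≥6, cost 29≤48).
S8: not dominated.
S9: dominated by S4 (yield strength 890≥545, corrosion resistance 10≥10, cost 29≤57).
S10: dominated by S4 (yield strength 890≥420, corrosion resistance 10≥8, cost 29≤68).
S11: dominated by S3 (yield strength 653≥482, corrosion resistance 4≥2, cost 12≤73).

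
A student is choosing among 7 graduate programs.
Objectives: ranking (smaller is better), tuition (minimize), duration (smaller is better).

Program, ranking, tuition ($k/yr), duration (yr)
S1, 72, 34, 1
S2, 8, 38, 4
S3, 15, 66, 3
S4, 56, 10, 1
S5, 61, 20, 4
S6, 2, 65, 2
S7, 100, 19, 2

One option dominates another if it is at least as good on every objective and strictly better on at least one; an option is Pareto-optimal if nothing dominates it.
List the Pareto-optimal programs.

S2, S4, S6

S1: dominated by S4 (ranking 56≤72, tuition 10≤34, duration 1≤1).
S2: not dominated.
S3: dominated by S6 (ranking 2≤15, tuition 65≤66, duration 2≤3).
S4: not dominated (best tuition).
S5: dominated by S4 (ranking 56≤61, tuition 10≤20, duration 1≤4).
S6: not dominated (best ranking).
S7: dominated by S4 (ranking 56≤100, tuition 10≤19, duration 1≤2).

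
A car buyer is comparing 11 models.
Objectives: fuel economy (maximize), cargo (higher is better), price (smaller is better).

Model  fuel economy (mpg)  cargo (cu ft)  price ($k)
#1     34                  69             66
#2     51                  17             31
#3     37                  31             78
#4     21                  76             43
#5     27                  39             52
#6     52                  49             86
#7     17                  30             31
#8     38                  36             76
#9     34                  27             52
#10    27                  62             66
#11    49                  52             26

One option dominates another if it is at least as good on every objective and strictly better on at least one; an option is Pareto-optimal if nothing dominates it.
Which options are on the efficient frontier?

#1: not dominated.
#2: not dominated.
#3: dominated by #8 (fuel economy 38≥37, cargo 36≥31, price 76≤78).
#4: not dominated (best cargo).
#5: dominated by #11 (fuel economy 49≥27, cargo 52≥39, price 26≤52).
#6: not dominated (best fuel economy).
#7: dominated by #11 (fuel economy 49≥17, cargo 52≥30, price 26≤31).
#8: dominated by #11 (fuel economy 49≥38, cargo 52≥36, price 26≤76).
#9: dominated by #11 (fuel economy 49≥34, cargo 52≥27, price 26≤52).
#10: dominated by #1 (fuel economy 34≥27, cargo 69≥62, price 66≤66).
#11: not dominated (best price).

#1, #2, #4, #6, #11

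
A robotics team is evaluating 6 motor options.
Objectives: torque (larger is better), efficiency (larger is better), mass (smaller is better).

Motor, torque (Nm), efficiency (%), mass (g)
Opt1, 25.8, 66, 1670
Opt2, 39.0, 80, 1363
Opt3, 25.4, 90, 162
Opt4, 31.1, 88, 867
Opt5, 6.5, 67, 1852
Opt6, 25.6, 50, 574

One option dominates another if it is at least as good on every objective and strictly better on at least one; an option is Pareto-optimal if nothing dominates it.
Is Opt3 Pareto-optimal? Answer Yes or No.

Yes

Opt1: worse on efficiency (66 vs 90).
Opt2: worse on efficiency (80 vs 90).
Opt4: worse on efficiency (88 vs 90).
Opt5: worse on torque (6.5 vs 25.4).
Opt6: worse on efficiency (50 vs 90).
No option is at least as good as Opt3 on every objective and strictly better on one.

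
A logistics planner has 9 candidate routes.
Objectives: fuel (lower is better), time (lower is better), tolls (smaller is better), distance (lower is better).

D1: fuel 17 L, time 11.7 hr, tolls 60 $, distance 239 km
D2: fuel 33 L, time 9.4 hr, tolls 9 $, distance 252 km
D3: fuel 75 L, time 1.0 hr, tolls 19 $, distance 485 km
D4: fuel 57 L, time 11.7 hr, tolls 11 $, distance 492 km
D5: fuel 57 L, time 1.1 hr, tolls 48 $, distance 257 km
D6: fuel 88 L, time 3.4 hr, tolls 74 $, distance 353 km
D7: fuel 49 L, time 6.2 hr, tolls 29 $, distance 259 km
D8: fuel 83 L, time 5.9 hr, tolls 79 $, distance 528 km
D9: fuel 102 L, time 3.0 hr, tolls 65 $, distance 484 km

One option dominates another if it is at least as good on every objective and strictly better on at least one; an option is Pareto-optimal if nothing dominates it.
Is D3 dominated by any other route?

D1: worse on time (11.7 vs 1.0).
D2: worse on time (9.4 vs 1.0).
D4: worse on time (11.7 vs 1.0).
D5: worse on time (1.1 vs 1.0).
D6: worse on fuel (88 vs 75).
D7: worse on time (6.2 vs 1.0).
D8: worse on fuel (83 vs 75).
D9: worse on fuel (102 vs 75).
No option is at least as good as D3 on every objective and strictly better on one.

No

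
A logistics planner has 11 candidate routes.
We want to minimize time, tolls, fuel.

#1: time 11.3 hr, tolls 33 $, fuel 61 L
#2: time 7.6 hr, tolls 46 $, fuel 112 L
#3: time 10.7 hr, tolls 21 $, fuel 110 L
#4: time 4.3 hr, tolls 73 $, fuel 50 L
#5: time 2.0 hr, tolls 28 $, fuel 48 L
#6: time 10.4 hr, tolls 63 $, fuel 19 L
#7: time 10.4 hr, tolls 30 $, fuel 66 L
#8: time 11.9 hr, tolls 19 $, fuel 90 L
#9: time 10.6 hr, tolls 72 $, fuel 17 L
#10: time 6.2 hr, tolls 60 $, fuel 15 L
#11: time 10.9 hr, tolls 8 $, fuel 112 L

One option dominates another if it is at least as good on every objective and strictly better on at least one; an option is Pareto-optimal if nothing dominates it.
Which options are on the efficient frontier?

#3, #5, #8, #10, #11

#1: dominated by #5 (time 2.0≤11.3, tolls 28≤33, fuel 48≤61).
#2: dominated by #5 (time 2.0≤7.6, tolls 28≤46, fuel 48≤112).
#3: not dominated.
#4: dominated by #5 (time 2.0≤4.3, tolls 28≤73, fuel 48≤50).
#5: not dominated (best time).
#6: dominated by #10 (time 6.2≤10.4, tolls 60≤63, fuel 15≤19).
#7: dominated by #5 (time 2.0≤10.4, tolls 28≤30, fuel 48≤66).
#8: not dominated.
#9: dominated by #10 (time 6.2≤10.6, tolls 60≤72, fuel 15≤17).
#10: not dominated (best fuel).
#11: not dominated (best tolls).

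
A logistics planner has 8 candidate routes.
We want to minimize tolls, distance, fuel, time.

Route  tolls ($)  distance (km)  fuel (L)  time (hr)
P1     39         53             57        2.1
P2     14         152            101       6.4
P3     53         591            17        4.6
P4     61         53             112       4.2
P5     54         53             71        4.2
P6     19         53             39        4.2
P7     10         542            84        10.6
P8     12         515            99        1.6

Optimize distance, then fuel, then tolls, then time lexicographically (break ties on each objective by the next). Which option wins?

P6

First minimize distance: best is 53, kept {P1, P4, P5, P6}.
Then minimize fuel: best is 39, kept {P6}.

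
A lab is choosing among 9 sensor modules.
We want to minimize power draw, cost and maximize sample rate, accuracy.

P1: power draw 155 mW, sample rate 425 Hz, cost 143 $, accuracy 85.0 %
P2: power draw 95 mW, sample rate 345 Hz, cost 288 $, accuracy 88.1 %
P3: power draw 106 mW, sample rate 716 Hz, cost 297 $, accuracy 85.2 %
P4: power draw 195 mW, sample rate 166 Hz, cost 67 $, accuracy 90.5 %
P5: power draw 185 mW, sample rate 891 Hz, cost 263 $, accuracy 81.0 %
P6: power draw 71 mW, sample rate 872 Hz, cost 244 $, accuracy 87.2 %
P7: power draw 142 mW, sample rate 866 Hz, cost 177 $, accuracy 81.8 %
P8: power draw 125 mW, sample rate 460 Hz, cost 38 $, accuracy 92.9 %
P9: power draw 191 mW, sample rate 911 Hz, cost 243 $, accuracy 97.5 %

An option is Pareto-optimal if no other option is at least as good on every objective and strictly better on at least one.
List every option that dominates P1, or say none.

P8

P8: power draw 125≤155, sample rate 460≥425, cost 38≤143, accuracy 92.9≥85.0 — dominates P1.
Others (P2, P3, P4, P5, P6, P7, P9) are each worse than P1 on at least one objective.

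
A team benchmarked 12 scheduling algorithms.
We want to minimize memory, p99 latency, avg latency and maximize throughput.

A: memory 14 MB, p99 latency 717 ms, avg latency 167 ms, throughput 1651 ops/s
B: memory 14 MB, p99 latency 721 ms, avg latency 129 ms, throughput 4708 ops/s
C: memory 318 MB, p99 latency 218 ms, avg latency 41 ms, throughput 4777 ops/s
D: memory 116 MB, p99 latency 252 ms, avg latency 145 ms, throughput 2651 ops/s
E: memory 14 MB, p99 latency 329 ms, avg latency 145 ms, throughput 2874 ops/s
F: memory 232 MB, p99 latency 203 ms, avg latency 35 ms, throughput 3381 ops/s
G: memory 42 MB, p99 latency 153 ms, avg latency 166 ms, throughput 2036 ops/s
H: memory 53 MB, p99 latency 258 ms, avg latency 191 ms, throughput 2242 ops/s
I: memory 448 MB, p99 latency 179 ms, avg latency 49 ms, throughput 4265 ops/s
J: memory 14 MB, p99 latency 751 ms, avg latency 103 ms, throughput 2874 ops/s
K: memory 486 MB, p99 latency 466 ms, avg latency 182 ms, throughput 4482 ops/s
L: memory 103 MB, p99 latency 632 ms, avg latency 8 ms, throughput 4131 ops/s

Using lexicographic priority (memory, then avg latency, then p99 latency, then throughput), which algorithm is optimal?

First minimize memory: best is 14, kept {A, B, E, J}.
Then minimize avg latency: best is 103, kept {J}.

J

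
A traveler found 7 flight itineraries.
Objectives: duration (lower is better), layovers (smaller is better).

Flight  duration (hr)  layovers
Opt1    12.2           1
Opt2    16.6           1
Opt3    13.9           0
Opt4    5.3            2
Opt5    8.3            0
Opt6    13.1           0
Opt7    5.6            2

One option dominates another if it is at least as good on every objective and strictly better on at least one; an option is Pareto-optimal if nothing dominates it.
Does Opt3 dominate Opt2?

Yes

Opt3 vs Opt2: duration 13.9≤16.6, layovers 0≤1 — Opt3 is at least as good on every objective with at least one strict improvement.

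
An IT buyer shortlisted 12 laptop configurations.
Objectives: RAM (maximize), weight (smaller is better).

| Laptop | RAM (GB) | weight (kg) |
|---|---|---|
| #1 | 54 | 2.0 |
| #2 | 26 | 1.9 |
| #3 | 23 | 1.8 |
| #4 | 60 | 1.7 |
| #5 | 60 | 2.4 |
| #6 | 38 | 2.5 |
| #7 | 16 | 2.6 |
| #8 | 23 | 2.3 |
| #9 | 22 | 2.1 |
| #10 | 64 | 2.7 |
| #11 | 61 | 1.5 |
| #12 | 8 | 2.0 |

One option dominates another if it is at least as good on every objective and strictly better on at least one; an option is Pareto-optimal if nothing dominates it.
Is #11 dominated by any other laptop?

#1: worse on RAM (54 vs 61).
#2: worse on RAM (26 vs 61).
#3: worse on RAM (23 vs 61).
#4: worse on RAM (60 vs 61).
#5: worse on RAM (60 vs 61).
#6: worse on RAM (38 vs 61).
#7: worse on RAM (16 vs 61).
#8: worse on RAM (23 vs 61).
#9: worse on RAM (22 vs 61).
#10: worse on weight (2.7 vs 1.5).
#12: worse on RAM (8 vs 61).
No option is at least as good as #11 on every objective and strictly better on one.

No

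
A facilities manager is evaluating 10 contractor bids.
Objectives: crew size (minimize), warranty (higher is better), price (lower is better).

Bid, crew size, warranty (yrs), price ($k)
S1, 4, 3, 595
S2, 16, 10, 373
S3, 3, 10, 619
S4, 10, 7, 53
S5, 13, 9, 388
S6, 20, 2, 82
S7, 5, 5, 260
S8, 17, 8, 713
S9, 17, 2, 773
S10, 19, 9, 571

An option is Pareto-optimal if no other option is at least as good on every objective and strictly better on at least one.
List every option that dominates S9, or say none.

S1, S2, S3, S4, S5, S7, S8

S1: crew size 4≤17, warranty 3≥2, price 595≤773 — dominates S9.
S2: crew size 16≤17, warranty 10≥2, price 373≤773 — dominates S9.
S3: crew size 3≤17, warranty 10≥2, price 619≤773 — dominates S9.
S4: crew size 10≤17, warranty 7≥2, price 53≤773 — dominates S9.
S5: crew size 13≤17, warranty 9≥2, price 388≤773 — dominates S9.
S7: crew size 5≤17, warranty 5≥2, price 260≤773 — dominates S9.
S8: crew size 17≤17, warranty 8≥2, price 713≤773 — dominates S9.
Others (S6, S10) are each worse than S9 on at least one objective.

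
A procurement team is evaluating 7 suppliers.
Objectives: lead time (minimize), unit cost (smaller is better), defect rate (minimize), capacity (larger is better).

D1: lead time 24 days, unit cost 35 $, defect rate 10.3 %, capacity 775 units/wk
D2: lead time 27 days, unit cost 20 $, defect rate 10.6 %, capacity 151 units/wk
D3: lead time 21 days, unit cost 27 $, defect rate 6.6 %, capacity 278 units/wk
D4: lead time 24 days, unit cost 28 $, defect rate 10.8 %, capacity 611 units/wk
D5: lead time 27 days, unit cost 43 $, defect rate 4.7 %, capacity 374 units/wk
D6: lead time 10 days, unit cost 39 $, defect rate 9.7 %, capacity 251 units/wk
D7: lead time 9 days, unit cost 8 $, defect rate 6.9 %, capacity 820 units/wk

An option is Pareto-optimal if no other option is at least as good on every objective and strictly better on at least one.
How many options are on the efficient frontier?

3

D1: dominated by D7 (lead time 9≤24, unit cost 8≤35, defect rate 6.9≤10.3, capacity 820≥775).
D2: dominated by D7 (lead time 9≤27, unit cost 8≤20, defect rate 6.9≤10.6, capacity 820≥151).
D3: not dominated.
D4: dominated by D7 (lead time 9≤24, unit cost 8≤28, defect rate 6.9≤10.8, capacity 820≥611).
D5: not dominated (best defect rate).
D6: dominated by D7 (lead time 9≤10, unit cost 8≤39, defect rate 6.9≤9.7, capacity 820≥251).
D7: not dominated (best lead time).
Pareto-optimal: D3, D5, D7 → 3.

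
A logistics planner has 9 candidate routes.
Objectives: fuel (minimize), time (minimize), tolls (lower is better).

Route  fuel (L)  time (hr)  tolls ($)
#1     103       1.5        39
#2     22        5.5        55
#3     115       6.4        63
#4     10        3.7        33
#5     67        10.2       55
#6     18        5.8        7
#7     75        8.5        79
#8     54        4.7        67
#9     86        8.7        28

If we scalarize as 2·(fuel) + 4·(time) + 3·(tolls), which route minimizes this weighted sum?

#1: 2·103 + 4·1.5 + 3·39 = 329.0
#2: 2·22 + 4·5.5 + 3·55 = 231.0
#3: 2·115 + 4·6.4 + 3·63 = 444.6
#4: 2·10 + 4·3.7 + 3·33 = 133.8
#5: 2·67 + 4·10.2 + 3·55 = 339.8
#6: 2·18 + 4·5.8 + 3·7 = 80.2
#7: 2·75 + 4·8.5 + 3·79 = 421.0
#8: 2·54 + 4·4.7 + 3·67 = 327.8
#9: 2·86 + 4·8.7 + 3·28 = 290.8
Lowest: #6 at 80.2.

#6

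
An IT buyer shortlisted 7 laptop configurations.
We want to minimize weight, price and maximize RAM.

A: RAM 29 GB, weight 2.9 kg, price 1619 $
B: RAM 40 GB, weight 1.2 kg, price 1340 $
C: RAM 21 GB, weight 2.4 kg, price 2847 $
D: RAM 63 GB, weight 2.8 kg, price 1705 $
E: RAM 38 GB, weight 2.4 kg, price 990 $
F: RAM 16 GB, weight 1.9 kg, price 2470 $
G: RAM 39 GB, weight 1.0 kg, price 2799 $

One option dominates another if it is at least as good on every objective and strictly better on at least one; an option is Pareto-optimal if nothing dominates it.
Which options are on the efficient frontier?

A: dominated by B (RAM 40≥29, weight 1.2≤2.9, price 1340≤1619).
B: not dominated.
C: dominated by B (RAM 40≥21, weight 1.2≤2.4, price 1340≤2847).
D: not dominated (best RAM).
E: not dominated (best price).
F: dominated by B (RAM 40≥16, weight 1.2≤1.9, price 1340≤2470).
G: not dominated (best weight).

B, D, E, G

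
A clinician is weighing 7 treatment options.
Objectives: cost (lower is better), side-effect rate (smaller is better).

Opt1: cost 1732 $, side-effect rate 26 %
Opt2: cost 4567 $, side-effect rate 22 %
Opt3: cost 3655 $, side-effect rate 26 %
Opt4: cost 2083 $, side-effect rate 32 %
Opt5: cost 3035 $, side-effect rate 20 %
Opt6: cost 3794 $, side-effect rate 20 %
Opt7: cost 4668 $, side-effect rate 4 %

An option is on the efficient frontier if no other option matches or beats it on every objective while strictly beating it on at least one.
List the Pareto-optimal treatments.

Opt1, Opt5, Opt7

Opt1: not dominated (best cost).
Opt2: dominated by Opt5 (cost 3035≤4567, side-effect rate 20≤22).
Opt3: dominated by Opt1 (cost 1732≤3655, side-effect rate 26≤26).
Opt4: dominated by Opt1 (cost 1732≤2083, side-effect rate 26≤32).
Opt5: not dominated.
Opt6: dominated by Opt5 (cost 3035≤3794, side-effect rate 20≤20).
Opt7: not dominated (best side-effect rate).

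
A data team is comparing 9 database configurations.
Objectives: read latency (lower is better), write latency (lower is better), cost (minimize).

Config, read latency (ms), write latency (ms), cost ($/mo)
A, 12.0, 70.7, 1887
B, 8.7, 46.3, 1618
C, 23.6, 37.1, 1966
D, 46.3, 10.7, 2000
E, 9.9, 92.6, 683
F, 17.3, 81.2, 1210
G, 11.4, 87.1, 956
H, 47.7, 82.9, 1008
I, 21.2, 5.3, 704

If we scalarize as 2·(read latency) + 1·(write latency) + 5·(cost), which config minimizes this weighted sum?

A: 2·12.0 + 1·70.7 + 5·1887 = 9529.7
B: 2·8.7 + 1·46.3 + 5·1618 = 8153.7
C: 2·23.6 + 1·37.1 + 5·1966 = 9914.3
D: 2·46.3 + 1·10.7 + 5·2000 = 10103.3
E: 2·9.9 + 1·92.6 + 5·683 = 3527.4
F: 2·17.3 + 1·81.2 + 5·1210 = 6165.8
G: 2·11.4 + 1·87.1 + 5·956 = 4889.9
H: 2·47.7 + 1·82.9 + 5·1008 = 5218.3
I: 2·21.2 + 1·5.3 + 5·704 = 3567.7
Lowest: E at 3527.4.

E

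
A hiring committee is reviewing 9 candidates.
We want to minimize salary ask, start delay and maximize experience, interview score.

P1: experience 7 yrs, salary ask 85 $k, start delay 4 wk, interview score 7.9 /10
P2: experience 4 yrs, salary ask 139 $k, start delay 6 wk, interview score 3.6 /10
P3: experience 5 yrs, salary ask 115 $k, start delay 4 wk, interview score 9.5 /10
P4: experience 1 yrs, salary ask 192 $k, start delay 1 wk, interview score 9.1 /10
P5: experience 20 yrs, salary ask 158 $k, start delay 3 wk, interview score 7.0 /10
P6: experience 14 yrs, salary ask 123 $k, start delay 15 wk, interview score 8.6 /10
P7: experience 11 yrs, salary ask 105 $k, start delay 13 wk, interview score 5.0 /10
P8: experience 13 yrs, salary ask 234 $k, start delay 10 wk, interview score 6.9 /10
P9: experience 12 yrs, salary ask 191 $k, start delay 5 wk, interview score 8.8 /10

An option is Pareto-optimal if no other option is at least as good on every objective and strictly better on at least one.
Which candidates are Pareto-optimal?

P1, P3, P4, P5, P6, P7, P9

P1: not dominated (best salary ask).
P2: dominated by P1 (experience 7≥4, salary ask 85≤139, start delay 4≤6, interview score 7.9≥3.6).
P3: not dominated (best interview score).
P4: not dominated (best start delay).
P5: not dominated (best experience).
P6: not dominated.
P7: not dominated.
P8: dominated by P5 (experience 20≥13, salary ask 158≤234, start delay 3≤10, interview score 7.0≥6.9).
P9: not dominated.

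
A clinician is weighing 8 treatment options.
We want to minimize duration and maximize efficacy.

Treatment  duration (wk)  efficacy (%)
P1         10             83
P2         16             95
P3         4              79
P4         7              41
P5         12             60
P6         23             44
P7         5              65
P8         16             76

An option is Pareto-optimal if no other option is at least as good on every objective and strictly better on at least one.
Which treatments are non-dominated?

P1: not dominated.
P2: not dominated (best efficacy).
P3: not dominated (best duration).
P4: dominated by P3 (duration 4≤7, efficacy 79≥41).
P5: dominated by P1 (duration 10≤12, efficacy 83≥60).
P6: dominated by P1 (duration 10≤23, efficacy 83≥44).
P7: dominated by P3 (duration 4≤5, efficacy 79≥65).
P8: dominated by P1 (duration 10≤16, efficacy 83≥76).

P1, P2, P3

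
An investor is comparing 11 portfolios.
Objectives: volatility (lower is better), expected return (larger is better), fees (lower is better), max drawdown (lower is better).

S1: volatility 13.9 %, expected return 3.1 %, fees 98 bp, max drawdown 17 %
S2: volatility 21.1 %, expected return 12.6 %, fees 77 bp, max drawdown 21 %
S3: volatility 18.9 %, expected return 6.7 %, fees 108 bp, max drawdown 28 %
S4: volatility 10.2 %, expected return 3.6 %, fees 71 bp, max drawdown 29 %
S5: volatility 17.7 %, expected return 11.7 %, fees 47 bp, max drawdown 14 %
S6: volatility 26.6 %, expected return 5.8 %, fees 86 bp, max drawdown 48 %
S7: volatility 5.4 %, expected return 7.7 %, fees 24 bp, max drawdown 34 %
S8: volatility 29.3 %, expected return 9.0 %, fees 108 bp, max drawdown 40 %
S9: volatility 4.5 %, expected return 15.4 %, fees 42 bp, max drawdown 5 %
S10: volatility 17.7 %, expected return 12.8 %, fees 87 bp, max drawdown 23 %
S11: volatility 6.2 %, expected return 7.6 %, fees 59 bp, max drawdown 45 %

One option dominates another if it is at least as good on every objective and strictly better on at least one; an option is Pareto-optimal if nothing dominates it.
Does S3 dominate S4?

S3 vs S4: S3 is worse on volatility (18.9 vs 10.2), so it does not dominate S4.

No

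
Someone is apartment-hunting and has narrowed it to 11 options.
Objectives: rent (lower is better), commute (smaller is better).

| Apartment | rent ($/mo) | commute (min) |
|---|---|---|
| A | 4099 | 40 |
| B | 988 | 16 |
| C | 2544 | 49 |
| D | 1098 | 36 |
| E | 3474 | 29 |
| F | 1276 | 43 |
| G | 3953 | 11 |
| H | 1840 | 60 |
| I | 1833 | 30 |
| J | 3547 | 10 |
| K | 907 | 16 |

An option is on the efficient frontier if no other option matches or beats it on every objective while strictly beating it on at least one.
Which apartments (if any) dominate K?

none

A: worse on rent (4099 vs 907).
B: worse on rent (988 vs 907).
C: worse on rent (2544 vs 907).
D: worse on rent (1098 vs 907).
E: worse on rent (3474 vs 907).
F: worse on rent (1276 vs 907).
G: worse on rent (3953 vs 907).
H: worse on rent (1840 vs 907).
I: worse on rent (1833 vs 907).
J: worse on rent (3547 vs 907).
No option dominates K.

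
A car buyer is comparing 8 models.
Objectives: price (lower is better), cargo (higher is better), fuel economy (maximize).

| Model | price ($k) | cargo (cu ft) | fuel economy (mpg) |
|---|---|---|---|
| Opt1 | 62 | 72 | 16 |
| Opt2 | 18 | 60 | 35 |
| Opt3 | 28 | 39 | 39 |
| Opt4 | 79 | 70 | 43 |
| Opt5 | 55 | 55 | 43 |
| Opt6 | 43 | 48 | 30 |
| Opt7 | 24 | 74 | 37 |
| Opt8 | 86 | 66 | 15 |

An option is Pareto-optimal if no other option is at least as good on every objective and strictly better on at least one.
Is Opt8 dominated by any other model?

Yes

Opt1 vs Opt8: price 62≤86, cargo 72≥66, fuel economy 16≥15 — Opt1 is at least as good on every objective and strictly better on at least one, so Opt1 dominates Opt8.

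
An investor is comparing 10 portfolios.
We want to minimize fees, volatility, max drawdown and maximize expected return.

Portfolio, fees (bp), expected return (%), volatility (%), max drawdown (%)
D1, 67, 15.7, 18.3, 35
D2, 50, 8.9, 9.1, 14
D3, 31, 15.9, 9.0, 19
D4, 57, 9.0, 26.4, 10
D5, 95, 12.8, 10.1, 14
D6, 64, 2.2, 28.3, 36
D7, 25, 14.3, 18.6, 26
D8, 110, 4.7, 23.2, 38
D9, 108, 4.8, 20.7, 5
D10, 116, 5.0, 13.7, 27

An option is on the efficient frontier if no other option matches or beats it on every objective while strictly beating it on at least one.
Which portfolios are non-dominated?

D1: dominated by D3 (fees 31≤67, expected return 15.9≥15.7, volatility 9.0≤18.3, max drawdown 19≤35).
D2: not dominated.
D3: not dominated (best expected return).
D4: not dominated.
D5: not dominated.
D6: dominated by D2 (fees 50≤64, expected return 8.9≥2.2, volatility 9.1≤28.3, max drawdown 14≤36).
D7: not dominated (best fees).
D8: dominated by D1 (fees 67≤110, expected return 15.7≥4.7, volatility 18.3≤23.2, max drawdown 35≤38).
D9: not dominated (best max drawdown).
D10: dominated by D2 (fees 50≤116, expected return 8.9≥5.0, volatility 9.1≤13.7, max drawdown 14≤27).

D2, D3, D4, D5, D7, D9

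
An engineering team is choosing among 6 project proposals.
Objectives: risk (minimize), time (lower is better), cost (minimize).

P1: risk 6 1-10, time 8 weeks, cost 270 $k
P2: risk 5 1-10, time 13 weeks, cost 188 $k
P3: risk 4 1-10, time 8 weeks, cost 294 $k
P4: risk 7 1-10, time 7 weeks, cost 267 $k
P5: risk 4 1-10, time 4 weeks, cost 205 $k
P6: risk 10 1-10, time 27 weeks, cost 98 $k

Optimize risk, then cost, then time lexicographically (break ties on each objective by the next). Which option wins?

P5

First minimize risk: best is 4, kept {P3, P5}.
Then minimize cost: best is 205, kept {P5}.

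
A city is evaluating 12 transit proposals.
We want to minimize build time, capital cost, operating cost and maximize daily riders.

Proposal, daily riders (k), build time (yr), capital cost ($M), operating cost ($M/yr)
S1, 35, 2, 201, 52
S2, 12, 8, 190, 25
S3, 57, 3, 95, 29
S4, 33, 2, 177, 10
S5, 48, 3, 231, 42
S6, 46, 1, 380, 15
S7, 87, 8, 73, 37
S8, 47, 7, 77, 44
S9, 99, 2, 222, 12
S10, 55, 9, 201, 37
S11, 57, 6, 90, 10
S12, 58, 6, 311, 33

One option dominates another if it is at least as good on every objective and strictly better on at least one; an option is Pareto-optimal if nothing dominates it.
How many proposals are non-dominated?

8

S1: not dominated.
S2: dominated by S4 (daily riders 33≥12, build time 2≤8, capital cost 177≤190, operating cost 10≤25).
S3: not dominated.
S4: not dominated.
S5: dominated by S3 (daily riders 57≥48, build time 3≤3, capital cost 95≤231, operating cost 29≤42).
S6: not dominated (best build time).
S7: not dominated (best capital cost).
S8: not dominated.
S9: not dominated (best daily riders).
S10: dominated by S3 (daily riders 57≥55, build time 3≤9, capital cost 95≤201, operating cost 29≤37).
S11: not dominated.
S12: dominated by S9 (daily riders 99≥58, build time 2≤6, capital cost 222≤311, operating cost 12≤33).
Pareto-optimal: S1, S3, S4, S6, S7, S8, S9, S11 → 8.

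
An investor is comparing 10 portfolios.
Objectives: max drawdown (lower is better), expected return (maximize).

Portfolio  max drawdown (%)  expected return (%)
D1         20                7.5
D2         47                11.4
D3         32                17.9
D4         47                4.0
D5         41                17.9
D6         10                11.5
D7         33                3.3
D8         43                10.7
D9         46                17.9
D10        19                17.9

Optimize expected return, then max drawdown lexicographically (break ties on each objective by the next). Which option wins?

First maximize expected return: best is 17.9, kept {D3, D5, D9, D10}.
Then minimize max drawdown: best is 19, kept {D10}.

D10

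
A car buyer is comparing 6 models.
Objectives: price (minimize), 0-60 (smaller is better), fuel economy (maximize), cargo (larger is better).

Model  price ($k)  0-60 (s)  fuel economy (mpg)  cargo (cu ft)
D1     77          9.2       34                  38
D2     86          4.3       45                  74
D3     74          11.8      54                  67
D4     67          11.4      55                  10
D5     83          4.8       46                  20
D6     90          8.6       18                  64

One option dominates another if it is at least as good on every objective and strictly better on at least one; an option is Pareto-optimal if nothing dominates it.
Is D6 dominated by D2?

D2 vs D6: price 86≤90, 0-60 4.3≤8.6, fuel economy 45≥18, cargo 74≥64 — D2 is at least as good on every objective with at least one strict improvement.

Yes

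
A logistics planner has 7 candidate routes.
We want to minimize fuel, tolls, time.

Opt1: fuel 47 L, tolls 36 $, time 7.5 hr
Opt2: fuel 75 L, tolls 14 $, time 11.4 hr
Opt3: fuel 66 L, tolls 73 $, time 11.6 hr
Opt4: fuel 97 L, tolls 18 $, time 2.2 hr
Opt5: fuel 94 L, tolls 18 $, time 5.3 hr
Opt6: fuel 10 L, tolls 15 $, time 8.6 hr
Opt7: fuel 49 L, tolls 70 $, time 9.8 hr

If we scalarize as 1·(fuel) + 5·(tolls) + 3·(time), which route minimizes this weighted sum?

Opt6

Opt1: 1·47 + 5·36 + 3·7.5 = 249.5
Opt2: 1·75 + 5·14 + 3·11.4 = 179.2
Opt3: 1·66 + 5·73 + 3·11.6 = 465.8
Opt4: 1·97 + 5·18 + 3·2.2 = 193.6
Opt5: 1·94 + 5·18 + 3·5.3 = 199.9
Opt6: 1·10 + 5·15 + 3·8.6 = 110.8
Opt7: 1·49 + 5·70 + 3·9.8 = 428.4
Lowest: Opt6 at 110.8.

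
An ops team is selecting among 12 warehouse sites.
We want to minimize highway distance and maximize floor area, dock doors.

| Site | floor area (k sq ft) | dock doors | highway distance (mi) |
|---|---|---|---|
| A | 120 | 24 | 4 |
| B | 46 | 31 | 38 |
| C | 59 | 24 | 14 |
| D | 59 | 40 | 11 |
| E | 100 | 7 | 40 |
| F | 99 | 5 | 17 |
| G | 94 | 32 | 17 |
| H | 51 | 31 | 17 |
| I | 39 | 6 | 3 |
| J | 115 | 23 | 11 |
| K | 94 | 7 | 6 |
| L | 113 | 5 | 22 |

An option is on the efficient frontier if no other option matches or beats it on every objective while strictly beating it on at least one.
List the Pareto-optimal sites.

A: not dominated (best floor area).
B: dominated by D (floor area 59≥46, dock doors 40≥31, highway distance 11≤38).
C: dominated by A (floor area 120≥59, dock doors 24≥24, highway distance 4≤14).
D: not dominated (best dock doors).
E: dominated by A (floor area 120≥100, dock doors 24≥7, highway distance 4≤40).
F: dominated by A (floor area 120≥99, dock doors 24≥5, highway distance 4≤17).
G: not dominated.
H: dominated by D (floor area 59≥51, dock doors 40≥31, highway distance 11≤17).
I: not dominated (best highway distance).
J: dominated by A (floor area 120≥115, dock doors 24≥23, highway distance 4≤11).
K: dominated by A (floor area 120≥94, dock doors 24≥7, highway distance 4≤6).
L: dominated by A (floor area 120≥113, dock doors 24≥5, highway distance 4≤22).

A, D, G, I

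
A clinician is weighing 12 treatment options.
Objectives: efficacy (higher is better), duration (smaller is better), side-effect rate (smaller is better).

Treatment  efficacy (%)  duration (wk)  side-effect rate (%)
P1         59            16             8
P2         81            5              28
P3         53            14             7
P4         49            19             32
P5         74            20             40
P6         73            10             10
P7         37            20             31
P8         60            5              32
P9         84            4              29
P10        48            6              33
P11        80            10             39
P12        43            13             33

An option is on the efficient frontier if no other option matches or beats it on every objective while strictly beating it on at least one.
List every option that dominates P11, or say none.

P2: efficacy 81≥80, duration 5≤10, side-effect rate 28≤39 — dominates P11.
P9: efficacy 84≥80, duration 4≤10, side-effect rate 29≤39 — dominates P11.
Others (P1, P3, P4, P5, P6, P7, P8, P10, P12) are each worse than P11 on at least one objective.

P2, P9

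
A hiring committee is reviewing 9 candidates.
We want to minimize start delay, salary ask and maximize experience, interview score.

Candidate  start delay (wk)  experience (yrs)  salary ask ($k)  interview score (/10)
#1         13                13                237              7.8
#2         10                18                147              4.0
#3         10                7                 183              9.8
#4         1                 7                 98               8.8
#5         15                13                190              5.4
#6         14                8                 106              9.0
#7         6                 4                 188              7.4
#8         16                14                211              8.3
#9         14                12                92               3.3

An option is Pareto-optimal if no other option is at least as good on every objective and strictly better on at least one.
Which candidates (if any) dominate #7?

#4

#4: start delay 1≤6, experience 7≥4, salary ask 98≤188, interview score 8.8≥7.4 — dominates #7.
Others (#1, #2, #3, #5, #6, #8, #9) are each worse than #7 on at least one objective.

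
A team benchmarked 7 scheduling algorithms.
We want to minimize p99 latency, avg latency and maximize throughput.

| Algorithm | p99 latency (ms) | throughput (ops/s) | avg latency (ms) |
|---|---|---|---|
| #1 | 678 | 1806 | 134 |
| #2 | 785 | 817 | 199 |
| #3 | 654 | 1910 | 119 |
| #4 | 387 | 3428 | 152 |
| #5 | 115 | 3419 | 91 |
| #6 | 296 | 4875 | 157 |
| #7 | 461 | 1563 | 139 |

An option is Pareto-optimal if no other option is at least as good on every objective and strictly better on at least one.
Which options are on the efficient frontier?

#4, #5, #6

#1: dominated by #3 (p99 latency 654≤678, throughput 1910≥1806, avg latency 119≤134).
#2: dominated by #1 (p99 latency 678≤785, throughput 1806≥817, avg latency 134≤199).
#3: dominated by #5 (p99 latency 115≤654, throughput 3419≥1910, avg latency 91≤119).
#4: not dominated.
#5: not dominated (best p99 latency).
#6: not dominated (best throughput).
#7: dominated by #5 (p99 latency 115≤461, throughput 3419≥1563, avg latency 91≤139).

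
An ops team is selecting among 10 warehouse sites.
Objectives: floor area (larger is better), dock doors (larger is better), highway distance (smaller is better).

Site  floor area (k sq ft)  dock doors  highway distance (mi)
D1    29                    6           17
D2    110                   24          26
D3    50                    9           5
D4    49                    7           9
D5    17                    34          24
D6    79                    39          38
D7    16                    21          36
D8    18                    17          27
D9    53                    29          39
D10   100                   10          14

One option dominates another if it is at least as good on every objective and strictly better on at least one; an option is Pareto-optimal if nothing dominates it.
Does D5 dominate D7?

D5 vs D7: floor area 17≥16, dock doors 34≥21, highway distance 24≤36 — D5 is at least as good on every objective with at least one strict improvement.

Yes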